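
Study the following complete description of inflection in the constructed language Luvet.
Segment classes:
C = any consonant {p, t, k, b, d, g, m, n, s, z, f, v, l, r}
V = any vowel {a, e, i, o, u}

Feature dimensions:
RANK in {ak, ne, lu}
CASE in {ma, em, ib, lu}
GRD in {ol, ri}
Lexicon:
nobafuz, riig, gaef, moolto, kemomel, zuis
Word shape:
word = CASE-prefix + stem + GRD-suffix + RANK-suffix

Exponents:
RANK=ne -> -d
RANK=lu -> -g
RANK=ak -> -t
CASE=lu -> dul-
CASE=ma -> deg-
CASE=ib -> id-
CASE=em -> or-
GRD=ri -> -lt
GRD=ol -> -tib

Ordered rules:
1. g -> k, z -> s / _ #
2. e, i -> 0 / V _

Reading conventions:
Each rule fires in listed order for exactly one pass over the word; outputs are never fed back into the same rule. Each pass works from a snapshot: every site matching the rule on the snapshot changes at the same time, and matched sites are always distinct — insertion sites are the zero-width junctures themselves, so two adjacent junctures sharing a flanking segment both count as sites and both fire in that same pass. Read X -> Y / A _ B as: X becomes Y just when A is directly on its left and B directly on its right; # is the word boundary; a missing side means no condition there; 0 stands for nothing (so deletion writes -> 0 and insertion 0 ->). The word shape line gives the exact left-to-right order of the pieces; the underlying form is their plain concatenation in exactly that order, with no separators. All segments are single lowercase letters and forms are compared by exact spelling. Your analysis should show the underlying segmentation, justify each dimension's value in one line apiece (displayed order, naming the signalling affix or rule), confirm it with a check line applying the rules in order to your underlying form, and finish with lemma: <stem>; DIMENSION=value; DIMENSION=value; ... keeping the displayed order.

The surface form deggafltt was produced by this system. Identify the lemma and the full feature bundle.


underlying: deg-gaef-lt-t
RANK=ak - signalled by the affix -t
CASE=ma - signalled by the affix deg-
GRD=ri - signalled by the affix -lt
check: deggaefltt -> deggaefltt -> deggafltt
lemma: gaef; RANK=ak; CASE=ma; GRD=ri


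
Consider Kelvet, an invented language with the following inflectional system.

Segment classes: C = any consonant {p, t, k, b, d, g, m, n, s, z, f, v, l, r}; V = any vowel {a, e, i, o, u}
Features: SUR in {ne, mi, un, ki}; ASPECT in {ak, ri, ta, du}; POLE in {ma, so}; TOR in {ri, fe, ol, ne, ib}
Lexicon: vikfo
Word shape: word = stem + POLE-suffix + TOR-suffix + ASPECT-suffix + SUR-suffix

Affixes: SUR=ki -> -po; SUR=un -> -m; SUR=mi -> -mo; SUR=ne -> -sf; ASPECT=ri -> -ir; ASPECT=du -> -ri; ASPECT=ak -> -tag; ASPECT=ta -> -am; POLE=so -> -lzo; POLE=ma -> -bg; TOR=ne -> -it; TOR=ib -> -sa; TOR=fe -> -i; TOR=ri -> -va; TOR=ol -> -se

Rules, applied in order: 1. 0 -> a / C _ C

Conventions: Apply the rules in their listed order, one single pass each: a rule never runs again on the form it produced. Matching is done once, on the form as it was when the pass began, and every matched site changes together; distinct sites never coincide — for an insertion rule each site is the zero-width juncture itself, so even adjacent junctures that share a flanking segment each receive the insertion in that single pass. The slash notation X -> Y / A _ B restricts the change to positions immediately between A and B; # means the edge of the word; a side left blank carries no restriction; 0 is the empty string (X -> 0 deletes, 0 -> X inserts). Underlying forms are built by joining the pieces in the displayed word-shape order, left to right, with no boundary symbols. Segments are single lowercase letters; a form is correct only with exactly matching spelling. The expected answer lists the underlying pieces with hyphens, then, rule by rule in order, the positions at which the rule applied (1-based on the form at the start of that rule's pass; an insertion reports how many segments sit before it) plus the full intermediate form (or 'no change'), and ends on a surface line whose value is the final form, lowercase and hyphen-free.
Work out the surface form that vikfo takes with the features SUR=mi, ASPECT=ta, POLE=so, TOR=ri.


underlying: vikfo-lzo-va-am-mo
1. 0 -> a / C _ C: inserts after position(s) 3, 6, 12: vikafolazovaamamo
surface: vikafolazovaamamo


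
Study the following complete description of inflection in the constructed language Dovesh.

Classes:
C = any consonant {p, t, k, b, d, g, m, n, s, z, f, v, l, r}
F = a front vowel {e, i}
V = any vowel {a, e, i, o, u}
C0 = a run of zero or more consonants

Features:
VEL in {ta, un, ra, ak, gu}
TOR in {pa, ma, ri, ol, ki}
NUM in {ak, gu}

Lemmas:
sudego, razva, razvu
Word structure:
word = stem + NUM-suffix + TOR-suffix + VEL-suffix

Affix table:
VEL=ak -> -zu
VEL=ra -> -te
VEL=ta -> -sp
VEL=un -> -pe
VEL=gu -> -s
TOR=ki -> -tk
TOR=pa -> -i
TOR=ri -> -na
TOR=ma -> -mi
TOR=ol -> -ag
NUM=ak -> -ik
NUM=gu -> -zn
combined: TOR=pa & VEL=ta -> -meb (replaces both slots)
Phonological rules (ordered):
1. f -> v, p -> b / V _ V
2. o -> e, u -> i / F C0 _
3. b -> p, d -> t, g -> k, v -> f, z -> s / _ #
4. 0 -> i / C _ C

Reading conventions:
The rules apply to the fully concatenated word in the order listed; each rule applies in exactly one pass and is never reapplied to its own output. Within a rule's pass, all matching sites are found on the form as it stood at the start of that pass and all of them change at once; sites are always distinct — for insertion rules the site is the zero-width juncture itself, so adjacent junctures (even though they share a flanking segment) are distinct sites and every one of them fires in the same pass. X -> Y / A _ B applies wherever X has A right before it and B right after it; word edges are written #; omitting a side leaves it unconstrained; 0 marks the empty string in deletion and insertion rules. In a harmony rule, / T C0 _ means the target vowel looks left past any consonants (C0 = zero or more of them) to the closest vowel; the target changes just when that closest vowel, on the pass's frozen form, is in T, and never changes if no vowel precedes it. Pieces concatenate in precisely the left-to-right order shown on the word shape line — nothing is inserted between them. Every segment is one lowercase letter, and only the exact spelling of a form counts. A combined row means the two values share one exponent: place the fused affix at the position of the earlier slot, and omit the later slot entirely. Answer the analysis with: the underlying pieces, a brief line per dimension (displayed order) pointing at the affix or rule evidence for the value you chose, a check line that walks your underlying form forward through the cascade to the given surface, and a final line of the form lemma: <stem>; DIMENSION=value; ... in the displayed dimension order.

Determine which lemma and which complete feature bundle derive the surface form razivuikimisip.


underlying: razvu-ik-mi-sp
VEL=ta - signalled by the affix -sp
TOR=ma - signalled by the affix -mi
NUM=ak - signalled by the affix -ik
check: razvuikmisp -> razvuikmisp -> razvuikmisp -> razvuikmisp -> razivuikimisip
lemma: razvu; VEL=ta; TOR=ma; NUM=ak


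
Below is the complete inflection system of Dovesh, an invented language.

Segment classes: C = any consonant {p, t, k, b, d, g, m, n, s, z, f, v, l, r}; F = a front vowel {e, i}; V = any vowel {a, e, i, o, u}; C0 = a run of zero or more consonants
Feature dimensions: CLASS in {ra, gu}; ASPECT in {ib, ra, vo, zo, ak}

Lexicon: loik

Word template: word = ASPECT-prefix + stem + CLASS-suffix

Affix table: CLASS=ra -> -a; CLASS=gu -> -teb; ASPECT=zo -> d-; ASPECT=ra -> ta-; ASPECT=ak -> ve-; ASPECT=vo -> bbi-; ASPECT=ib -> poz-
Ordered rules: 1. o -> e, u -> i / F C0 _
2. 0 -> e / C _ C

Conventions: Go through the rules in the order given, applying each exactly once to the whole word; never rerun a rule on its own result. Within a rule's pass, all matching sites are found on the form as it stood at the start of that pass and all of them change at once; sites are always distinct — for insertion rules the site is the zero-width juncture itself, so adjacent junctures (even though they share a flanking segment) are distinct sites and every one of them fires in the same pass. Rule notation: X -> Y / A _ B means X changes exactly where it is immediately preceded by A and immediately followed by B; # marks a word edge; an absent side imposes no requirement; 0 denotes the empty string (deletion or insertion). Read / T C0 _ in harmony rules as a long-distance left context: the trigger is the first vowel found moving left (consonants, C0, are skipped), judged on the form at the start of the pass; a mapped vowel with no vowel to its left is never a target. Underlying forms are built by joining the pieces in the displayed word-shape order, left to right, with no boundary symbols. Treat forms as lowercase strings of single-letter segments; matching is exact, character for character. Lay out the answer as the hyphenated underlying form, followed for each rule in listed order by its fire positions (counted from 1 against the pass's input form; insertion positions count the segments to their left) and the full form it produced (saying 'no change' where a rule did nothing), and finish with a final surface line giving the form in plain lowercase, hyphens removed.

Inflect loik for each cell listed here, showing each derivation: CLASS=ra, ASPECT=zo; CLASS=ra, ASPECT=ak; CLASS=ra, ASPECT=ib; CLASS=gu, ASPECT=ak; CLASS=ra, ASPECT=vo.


cell CLASS=ra, ASPECT=zo:
underlying: d-loik-a
1. o -> e, u -> i / F C0 _: no change
2. 0 -> e / C _ C: inserts after position(s) 1: deloika
surface: deloika

cell CLASS=ra, ASPECT=ak:
underlying: ve-loik-a
1. o -> e, u -> i / F C0 _: fires at position(s) 4: veleika
2. 0 -> e / C _ C: no change
surface: veleika

cell CLASS=ra, ASPECT=ib:
underlying: poz-loik-a
1. o -> e, u -> i / F C0 _: no change
2. 0 -> e / C _ C: inserts after position(s) 3: pozeloika
surface: pozeloika

cell CLASS=gu, ASPECT=ak:
underlying: ve-loik-teb
1. o -> e, u -> i / F C0 _: fires at position(s) 4: veleikteb
2. 0 -> e / C _ C: inserts after position(s) 6: veleiketeb
surface: veleiketeb

cell CLASS=ra, ASPECT=vo:
underlying: bbi-loik-a
1. o -> e, u -> i / F C0 _: fires at position(s) 5: bbileika
2. 0 -> e / C _ C: inserts after position(s) 1: bebileika
surface: bebileika


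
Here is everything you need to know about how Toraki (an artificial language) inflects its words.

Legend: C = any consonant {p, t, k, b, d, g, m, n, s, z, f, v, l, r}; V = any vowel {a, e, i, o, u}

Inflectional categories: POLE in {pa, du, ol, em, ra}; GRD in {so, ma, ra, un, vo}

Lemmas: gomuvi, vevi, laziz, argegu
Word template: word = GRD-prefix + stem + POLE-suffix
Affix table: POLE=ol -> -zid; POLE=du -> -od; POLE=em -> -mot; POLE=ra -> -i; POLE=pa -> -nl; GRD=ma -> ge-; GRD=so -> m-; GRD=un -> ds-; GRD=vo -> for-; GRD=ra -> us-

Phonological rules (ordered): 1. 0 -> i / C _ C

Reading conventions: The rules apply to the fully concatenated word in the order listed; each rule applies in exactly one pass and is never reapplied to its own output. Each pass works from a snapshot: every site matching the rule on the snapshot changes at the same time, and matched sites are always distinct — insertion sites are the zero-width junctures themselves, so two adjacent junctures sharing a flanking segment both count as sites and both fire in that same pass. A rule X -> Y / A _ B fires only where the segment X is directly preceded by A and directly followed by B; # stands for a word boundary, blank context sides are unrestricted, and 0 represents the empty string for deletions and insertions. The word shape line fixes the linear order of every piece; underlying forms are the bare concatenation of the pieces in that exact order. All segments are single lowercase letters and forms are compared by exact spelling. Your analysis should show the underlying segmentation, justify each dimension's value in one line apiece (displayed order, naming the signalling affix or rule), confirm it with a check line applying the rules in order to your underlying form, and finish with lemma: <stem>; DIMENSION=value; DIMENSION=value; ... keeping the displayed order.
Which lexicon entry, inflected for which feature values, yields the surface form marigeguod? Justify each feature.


underlying: m-argegu-od
POLE=du - signalled by the affix -od
GRD=so - signalled by the affix m-
check: margeguod -> marigeguod
lemma: argegu; POLE=du; GRD=so


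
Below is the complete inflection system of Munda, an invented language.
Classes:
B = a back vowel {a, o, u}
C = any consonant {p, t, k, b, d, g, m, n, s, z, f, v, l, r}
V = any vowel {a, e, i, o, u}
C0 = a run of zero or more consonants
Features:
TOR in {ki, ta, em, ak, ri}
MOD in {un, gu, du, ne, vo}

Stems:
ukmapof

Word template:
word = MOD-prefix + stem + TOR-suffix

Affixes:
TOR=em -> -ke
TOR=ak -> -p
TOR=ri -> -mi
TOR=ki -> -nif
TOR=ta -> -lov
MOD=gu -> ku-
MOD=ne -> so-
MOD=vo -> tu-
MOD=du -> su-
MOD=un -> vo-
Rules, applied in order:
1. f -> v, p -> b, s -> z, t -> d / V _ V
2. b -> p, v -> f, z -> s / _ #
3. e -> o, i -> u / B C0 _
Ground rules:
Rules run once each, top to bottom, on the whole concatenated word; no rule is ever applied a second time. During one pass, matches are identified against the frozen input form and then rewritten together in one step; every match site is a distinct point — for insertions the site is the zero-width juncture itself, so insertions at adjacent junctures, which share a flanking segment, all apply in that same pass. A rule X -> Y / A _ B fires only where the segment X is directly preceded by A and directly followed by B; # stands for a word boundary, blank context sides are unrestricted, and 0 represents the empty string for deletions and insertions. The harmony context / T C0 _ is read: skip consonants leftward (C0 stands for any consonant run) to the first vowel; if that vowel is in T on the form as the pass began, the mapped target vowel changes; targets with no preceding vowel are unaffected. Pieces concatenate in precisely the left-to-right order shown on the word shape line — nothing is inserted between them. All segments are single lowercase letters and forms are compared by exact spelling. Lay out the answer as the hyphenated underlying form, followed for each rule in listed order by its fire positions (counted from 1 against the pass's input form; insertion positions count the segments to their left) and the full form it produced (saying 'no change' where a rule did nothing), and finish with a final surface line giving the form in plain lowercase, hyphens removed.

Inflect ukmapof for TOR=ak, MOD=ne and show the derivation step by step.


underlying: so-ukmapof-p
1. f -> v, p -> b, s -> z, t -> d / V _ V: fires at position(s) 7: soukmabofp
2. b -> p, v -> f, z -> s / _ #: no change
3. e -> o, i -> u / B C0 _: no change
surface: soukmabofp


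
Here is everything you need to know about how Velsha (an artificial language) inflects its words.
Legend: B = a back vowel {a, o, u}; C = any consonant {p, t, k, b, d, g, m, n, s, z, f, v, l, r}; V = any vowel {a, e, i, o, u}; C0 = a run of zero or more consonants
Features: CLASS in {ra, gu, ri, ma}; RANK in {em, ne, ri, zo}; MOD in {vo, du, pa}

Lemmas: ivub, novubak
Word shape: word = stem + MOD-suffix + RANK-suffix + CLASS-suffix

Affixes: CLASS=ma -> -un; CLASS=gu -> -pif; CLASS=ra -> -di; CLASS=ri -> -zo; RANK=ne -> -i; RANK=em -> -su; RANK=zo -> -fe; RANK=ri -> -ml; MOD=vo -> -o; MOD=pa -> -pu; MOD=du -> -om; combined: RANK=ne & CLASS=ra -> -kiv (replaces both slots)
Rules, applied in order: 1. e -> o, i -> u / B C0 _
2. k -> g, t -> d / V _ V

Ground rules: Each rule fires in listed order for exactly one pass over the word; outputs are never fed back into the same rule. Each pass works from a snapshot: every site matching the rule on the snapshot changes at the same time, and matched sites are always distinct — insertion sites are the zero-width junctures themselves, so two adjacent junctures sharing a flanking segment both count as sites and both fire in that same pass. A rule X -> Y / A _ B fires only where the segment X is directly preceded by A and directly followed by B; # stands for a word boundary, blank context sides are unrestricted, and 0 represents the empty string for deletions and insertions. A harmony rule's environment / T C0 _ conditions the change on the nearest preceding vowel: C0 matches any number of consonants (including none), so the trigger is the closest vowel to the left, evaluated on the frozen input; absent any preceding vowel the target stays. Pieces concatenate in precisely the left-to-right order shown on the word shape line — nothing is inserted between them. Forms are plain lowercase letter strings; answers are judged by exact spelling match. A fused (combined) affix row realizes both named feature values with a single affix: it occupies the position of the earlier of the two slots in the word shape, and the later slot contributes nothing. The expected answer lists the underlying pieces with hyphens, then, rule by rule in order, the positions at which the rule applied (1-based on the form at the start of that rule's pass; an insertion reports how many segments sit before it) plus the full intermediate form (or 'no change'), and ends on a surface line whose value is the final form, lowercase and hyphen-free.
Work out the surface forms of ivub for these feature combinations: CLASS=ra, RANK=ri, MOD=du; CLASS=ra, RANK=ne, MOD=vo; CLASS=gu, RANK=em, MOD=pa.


cell CLASS=ra, RANK=ri, MOD=du:
underlying: ivub-om-ml-di
1. e -> o, i -> u / B C0 _: fires at position(s) 10: ivubommldu
2. k -> g, t -> d / V _ V: no change
surface: ivubommldu

cell CLASS=ra, RANK=ne, MOD=vo:
underlying: ivub-o-kiv
1. e -> o, i -> u / B C0 _: fires at position(s) 7: ivubokuv
2. k -> g, t -> d / V _ V: fires at position(s) 6: ivuboguv
surface: ivuboguv

cell CLASS=gu, RANK=em, MOD=pa:
underlying: ivub-pu-su-pif
1. e -> o, i -> u / B C0 _: fires at position(s) 10: ivubpusupuf
2. k -> g, t -> d / V _ V: no change
surface: ivubpusupuf


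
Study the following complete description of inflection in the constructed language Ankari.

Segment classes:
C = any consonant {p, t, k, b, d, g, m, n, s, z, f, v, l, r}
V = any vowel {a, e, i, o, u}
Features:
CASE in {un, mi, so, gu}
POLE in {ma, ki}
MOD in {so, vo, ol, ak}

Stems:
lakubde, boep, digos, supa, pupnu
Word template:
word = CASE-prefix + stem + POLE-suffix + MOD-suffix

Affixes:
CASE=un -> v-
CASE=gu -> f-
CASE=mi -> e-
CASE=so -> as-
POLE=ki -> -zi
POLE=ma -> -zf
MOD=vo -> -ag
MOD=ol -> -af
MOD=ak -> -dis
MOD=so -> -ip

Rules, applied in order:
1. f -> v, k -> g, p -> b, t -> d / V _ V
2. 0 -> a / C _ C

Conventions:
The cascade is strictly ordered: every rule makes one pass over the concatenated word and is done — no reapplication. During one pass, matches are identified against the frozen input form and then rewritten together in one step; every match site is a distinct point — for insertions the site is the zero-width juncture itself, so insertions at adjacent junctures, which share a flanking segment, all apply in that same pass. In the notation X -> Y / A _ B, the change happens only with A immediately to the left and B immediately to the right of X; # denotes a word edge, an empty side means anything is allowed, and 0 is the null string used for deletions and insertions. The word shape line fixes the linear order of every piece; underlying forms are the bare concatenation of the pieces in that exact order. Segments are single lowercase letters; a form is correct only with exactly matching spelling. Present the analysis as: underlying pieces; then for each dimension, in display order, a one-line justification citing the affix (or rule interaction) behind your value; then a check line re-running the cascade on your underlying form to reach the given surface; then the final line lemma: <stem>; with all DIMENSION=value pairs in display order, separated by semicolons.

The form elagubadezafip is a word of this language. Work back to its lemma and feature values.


underlying: e-lakubde-zf-ip
CASE=mi - signalled by the affix e-
POLE=ma - signalled by the affix -zf
MOD=so - signalled by the affix -ip
check: elakubdezfip -> elagubdezfip -> elagubadezafip
lemma: lakubde; CASE=mi; POLE=ma; MOD=so


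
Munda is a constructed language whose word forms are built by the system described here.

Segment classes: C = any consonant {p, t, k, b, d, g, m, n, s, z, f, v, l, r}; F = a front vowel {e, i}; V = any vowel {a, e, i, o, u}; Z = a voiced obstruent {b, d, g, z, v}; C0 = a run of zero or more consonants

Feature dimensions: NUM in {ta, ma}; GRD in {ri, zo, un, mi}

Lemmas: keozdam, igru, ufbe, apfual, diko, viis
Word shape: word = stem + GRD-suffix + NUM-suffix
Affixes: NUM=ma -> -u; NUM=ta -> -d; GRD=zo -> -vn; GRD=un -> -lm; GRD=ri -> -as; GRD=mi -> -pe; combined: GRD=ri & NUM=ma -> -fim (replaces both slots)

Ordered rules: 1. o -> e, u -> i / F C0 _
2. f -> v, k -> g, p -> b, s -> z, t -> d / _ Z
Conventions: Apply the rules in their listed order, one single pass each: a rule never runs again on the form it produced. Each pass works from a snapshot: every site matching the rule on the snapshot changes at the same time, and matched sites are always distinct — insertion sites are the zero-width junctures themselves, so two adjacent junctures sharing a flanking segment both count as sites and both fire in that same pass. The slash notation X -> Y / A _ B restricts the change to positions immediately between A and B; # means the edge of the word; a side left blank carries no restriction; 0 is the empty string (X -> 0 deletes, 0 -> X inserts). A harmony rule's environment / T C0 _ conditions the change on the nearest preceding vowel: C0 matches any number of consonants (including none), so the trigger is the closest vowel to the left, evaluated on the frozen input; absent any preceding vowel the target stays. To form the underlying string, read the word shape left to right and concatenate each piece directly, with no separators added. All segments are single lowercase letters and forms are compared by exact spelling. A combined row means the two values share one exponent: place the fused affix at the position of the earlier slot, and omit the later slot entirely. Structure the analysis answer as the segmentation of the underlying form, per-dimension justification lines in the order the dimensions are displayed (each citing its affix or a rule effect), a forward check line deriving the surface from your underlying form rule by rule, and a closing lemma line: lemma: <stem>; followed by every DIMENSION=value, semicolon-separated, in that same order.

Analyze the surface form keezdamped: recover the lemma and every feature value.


underlying: keozdam-pe-d
NUM=ta - signalled by the affix -d
GRD=mi - signalled by the affix -pe
check: keozdamped -> keezdamped -> keezdamped
lemma: keozdam; NUM=ta; GRD=mi


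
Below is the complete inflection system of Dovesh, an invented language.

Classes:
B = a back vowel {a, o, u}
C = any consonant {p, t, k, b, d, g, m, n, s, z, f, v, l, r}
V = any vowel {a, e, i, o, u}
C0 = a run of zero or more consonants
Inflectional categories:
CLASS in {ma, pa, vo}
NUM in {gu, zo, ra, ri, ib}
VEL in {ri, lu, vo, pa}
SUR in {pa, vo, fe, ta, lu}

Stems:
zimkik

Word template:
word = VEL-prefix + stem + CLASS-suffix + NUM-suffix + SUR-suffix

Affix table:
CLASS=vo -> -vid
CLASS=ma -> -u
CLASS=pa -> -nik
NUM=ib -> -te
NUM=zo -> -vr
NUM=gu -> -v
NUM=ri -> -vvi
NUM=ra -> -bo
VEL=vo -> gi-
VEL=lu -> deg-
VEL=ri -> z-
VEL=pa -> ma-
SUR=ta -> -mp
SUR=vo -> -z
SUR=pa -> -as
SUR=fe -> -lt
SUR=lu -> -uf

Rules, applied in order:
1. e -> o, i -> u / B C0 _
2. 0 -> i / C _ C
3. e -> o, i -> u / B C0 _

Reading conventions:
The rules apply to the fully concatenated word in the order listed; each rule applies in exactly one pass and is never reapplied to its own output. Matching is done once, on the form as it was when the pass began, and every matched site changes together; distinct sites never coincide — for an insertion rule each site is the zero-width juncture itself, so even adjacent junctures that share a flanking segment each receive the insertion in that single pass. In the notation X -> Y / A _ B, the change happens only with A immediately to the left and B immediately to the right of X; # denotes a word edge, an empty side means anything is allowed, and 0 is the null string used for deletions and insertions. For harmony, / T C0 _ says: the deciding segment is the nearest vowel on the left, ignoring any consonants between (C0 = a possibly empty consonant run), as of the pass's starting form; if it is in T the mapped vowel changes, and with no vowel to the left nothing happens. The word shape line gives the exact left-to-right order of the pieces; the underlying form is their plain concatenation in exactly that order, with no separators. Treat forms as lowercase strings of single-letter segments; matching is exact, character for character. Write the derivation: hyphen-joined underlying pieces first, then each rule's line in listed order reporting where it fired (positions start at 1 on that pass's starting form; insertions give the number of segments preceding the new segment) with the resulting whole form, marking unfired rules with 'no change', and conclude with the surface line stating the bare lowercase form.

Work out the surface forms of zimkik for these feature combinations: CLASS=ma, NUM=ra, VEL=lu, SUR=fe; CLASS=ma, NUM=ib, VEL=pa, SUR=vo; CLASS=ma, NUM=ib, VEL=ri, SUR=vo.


cell CLASS=ma, NUM=ra, VEL=lu, SUR=fe:
underlying: deg-zimkik-u-bo-lt
1. e -> o, i -> u / B C0 _: no change
2. 0 -> i / C _ C: inserts after position(s) 3, 6, 13: degizimikikubolit
3. e -> o, i -> u / B C0 _: fires at position(s) 16: degizimikikubolut
surface: degizimikikubolut

cell CLASS=ma, NUM=ib, VEL=pa, SUR=vo:
underlying: ma-zimkik-u-te-z
1. e -> o, i -> u / B C0 _: fires at position(s) 4, 11: mazumkikutoz
2. 0 -> i / C _ C: inserts after position(s) 5: mazumikikutoz
3. e -> o, i -> u / B C0 _: fires at position(s) 6: mazumukikutoz
surface: mazumukikutoz

cell CLASS=ma, NUM=ib, VEL=ri, SUR=vo:
underlying: z-zimkik-u-te-z
1. e -> o, i -> u / B C0 _: fires at position(s) 10: zzimkikutoz
2. 0 -> i / C _ C: inserts after position(s) 1, 4: zizimikikutoz
3. e -> o, i -> u / B C0 _: no change
surface: zizimikikutoz


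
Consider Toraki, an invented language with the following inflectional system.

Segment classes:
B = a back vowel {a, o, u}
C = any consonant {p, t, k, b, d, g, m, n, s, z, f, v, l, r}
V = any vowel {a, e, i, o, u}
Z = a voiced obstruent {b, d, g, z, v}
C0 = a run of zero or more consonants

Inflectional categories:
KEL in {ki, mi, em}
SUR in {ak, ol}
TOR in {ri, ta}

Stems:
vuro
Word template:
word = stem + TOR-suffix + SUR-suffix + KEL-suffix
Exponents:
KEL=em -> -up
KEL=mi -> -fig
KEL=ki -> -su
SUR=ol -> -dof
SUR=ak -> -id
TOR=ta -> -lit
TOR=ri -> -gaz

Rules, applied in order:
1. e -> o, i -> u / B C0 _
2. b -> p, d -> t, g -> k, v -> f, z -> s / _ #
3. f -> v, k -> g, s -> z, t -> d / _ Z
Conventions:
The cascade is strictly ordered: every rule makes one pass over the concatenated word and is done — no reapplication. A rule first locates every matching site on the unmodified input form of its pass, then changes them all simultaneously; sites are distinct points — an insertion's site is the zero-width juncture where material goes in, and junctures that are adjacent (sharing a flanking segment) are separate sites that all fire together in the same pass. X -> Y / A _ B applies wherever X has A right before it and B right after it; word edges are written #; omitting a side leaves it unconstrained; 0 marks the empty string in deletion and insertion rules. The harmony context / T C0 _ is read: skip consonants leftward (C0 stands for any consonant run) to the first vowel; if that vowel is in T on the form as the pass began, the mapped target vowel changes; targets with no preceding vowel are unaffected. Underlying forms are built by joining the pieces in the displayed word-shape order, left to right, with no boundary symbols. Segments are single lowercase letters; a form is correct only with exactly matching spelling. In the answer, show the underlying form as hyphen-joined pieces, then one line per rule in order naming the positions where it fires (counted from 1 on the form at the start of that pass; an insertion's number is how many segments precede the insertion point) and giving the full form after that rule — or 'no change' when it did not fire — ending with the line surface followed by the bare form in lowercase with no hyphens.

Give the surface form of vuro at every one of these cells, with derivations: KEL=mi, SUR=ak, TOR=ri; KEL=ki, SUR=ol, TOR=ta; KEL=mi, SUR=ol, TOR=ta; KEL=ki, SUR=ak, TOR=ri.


cell KEL=mi, SUR=ak, TOR=ri:
underlying: vuro-gaz-id-fig
1. e -> o, i -> u / B C0 _: fires at position(s) 8: vurogazudfig
2. b -> p, d -> t, g -> k, v -> f, z -> s / _ #: fires at position(s) 12: vurogazudfik
3. f -> v, k -> g, s -> z, t -> d / _ Z: no change
surface: vurogazudfik

cell KEL=ki, SUR=ol, TOR=ta:
underlying: vuro-lit-dof-su
1. e -> o, i -> u / B C0 _: fires at position(s) 6: vurolutdofsu
2. b -> p, d -> t, g -> k, v -> f, z -> s / _ #: no change
3. f -> v, k -> g, s -> z, t -> d / _ Z: fires at position(s) 7: vuroluddofsu
surface: vuroluddofsu

cell KEL=mi, SUR=ol, TOR=ta:
underlying: vuro-lit-dof-fig
1. e -> o, i -> u / B C0 _: fires at position(s) 6, 12: vurolutdoffug
2. b -> p, d -> t, g -> k, v -> f, z -> s / _ #: fires at position(s) 13: vurolutdoffuk
3. f -> v, k -> g, s -> z, t -> d / _ Z: fires at position(s) 7: vuroluddoffuk
surface: vuroluddoffuk

cell KEL=ki, SUR=ak, TOR=ri:
underlying: vuro-gaz-id-su
1. e -> o, i -> u / B C0 _: fires at position(s) 8: vurogazudsu
2. b -> p, d -> t, g -> k, v -> f, z -> s / _ #: no change
3. f -> v, k -> g, s -> z, t -> d / _ Z: no change
surface: vurogazudsu


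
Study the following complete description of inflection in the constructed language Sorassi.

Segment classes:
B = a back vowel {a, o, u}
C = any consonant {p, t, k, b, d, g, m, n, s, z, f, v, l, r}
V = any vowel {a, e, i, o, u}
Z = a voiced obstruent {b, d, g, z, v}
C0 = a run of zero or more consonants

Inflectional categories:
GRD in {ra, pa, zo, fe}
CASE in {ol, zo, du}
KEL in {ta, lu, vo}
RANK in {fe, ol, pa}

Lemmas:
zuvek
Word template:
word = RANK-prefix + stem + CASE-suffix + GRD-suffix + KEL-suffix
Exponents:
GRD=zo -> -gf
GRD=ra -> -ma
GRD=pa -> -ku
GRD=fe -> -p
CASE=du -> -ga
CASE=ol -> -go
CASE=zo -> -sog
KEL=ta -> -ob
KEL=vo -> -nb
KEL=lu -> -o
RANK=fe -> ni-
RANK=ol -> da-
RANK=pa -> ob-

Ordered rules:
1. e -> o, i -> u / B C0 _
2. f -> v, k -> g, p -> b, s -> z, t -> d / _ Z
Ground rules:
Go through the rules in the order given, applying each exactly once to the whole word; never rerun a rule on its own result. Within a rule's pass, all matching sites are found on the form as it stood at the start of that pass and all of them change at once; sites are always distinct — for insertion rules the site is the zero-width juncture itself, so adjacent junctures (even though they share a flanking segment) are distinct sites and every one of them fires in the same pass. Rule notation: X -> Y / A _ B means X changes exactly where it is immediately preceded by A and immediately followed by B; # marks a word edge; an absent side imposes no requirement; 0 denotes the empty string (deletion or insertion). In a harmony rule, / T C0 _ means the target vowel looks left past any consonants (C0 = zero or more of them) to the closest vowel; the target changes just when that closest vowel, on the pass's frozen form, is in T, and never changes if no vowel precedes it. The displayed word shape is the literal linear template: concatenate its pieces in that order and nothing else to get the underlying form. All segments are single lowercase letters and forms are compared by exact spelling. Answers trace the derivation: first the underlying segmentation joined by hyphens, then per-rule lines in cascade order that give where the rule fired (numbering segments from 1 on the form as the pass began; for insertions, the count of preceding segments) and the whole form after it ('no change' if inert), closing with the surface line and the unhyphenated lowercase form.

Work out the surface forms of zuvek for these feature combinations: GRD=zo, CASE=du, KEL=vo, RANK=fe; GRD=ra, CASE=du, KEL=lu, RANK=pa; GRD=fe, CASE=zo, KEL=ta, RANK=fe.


cell GRD=zo, CASE=du, KEL=vo, RANK=fe:
underlying: ni-zuvek-ga-gf-nb
1. e -> o, i -> u / B C0 _: fires at position(s) 6: nizuvokgagfnb
2. f -> v, k -> g, p -> b, s -> z, t -> d / _ Z: fires at position(s) 7: nizuvoggagfnb
surface: nizuvoggagfnb

cell GRD=ra, CASE=du, KEL=lu, RANK=pa:
underlying: ob-zuvek-ga-ma-o
1. e -> o, i -> u / B C0 _: fires at position(s) 6: obzuvokgamao
2. f -> v, k -> g, p -> b, s -> z, t -> d / _ Z: fires at position(s) 7: obzuvoggamao
surface: obzuvoggamao

cell GRD=fe, CASE=zo, KEL=ta, RANK=fe:
underlying: ni-zuvek-sog-p-ob
1. e -> o, i -> u / B C0 _: fires at position(s) 6: nizuvoksogpob
2. f -> v, k -> g, p -> b, s -> z, t -> d / _ Z: no change
surface: nizuvoksogpob


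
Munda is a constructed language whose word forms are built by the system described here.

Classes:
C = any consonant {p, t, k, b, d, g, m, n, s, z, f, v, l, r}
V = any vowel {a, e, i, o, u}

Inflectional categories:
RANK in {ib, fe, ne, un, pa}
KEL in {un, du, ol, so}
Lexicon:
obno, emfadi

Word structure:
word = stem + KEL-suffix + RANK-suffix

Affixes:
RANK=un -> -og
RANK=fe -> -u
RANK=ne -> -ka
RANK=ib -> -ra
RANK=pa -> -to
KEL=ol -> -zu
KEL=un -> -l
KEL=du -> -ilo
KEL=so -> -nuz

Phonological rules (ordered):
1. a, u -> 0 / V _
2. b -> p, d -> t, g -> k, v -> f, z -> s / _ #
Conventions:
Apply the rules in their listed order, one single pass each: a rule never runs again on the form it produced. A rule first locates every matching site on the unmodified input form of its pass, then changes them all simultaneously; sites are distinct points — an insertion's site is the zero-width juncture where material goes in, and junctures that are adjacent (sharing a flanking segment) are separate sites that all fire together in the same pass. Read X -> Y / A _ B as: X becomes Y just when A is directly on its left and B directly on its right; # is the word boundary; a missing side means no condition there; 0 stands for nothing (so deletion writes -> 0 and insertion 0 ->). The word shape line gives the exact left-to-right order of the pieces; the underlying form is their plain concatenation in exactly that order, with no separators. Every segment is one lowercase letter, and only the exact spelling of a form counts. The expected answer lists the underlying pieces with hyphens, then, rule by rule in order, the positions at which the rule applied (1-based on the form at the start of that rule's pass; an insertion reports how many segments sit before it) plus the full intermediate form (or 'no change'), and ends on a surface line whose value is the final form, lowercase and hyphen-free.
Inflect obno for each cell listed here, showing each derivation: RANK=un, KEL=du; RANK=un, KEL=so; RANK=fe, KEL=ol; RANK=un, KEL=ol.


cell RANK=un, KEL=du:
underlying: obno-ilo-og
1. a, u -> 0 / V _: no change
2. b -> p, d -> t, g -> k, v -> f, z -> s / _ #: fires at position(s) 9: obnoilook
surface: obnoilook

cell RANK=un, KEL=so:
underlying: obno-nuz-og
1. a, u -> 0 / V _: no change
2. b -> p, d -> t, g -> k, v -> f, z -> s / _ #: fires at position(s) 9: obnonuzok
surface: obnonuzok

cell RANK=fe, KEL=ol:
underlying: obno-zu-u
1. a, u -> 0 / V _: fires at position(s) 7: obnozu
2. b -> p, d -> t, g -> k, v -> f, z -> s / _ #: no change
surface: obnozu

cell RANK=un, KEL=ol:
underlying: obno-zu-og
1. a, u -> 0 / V _: no change
2. b -> p, d -> t, g -> k, v -> f, z -> s / _ #: fires at position(s) 8: obnozuok
surface: obnozuok


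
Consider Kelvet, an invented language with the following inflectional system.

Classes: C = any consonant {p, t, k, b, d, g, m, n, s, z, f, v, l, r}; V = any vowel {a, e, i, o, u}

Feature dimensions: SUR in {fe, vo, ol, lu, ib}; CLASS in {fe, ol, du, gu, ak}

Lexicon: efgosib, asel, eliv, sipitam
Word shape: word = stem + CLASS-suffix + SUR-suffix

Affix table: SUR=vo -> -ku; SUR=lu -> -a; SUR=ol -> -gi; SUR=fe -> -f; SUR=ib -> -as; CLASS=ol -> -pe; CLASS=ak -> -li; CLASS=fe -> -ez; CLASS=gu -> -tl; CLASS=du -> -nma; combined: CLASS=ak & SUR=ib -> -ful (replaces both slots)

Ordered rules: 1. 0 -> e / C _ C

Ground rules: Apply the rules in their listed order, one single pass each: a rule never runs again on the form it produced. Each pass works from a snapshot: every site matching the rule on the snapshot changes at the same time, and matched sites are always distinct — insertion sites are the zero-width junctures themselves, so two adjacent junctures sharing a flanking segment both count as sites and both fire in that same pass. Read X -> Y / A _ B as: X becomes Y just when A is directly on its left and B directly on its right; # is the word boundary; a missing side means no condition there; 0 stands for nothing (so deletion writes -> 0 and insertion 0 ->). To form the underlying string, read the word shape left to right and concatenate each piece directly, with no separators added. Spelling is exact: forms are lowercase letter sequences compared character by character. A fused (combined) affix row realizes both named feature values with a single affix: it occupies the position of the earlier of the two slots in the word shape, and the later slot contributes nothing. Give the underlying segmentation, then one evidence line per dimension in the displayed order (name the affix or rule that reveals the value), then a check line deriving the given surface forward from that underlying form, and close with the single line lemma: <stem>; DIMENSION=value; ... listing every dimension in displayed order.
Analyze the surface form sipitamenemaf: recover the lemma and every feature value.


underlying: sipitam-nma-f
SUR=fe - signalled by the affix -f
CLASS=du - signalled by the affix -nma
check: sipitamnmaf -> sipitamenemaf
lemma: sipitam; SUR=fe; CLASS=du


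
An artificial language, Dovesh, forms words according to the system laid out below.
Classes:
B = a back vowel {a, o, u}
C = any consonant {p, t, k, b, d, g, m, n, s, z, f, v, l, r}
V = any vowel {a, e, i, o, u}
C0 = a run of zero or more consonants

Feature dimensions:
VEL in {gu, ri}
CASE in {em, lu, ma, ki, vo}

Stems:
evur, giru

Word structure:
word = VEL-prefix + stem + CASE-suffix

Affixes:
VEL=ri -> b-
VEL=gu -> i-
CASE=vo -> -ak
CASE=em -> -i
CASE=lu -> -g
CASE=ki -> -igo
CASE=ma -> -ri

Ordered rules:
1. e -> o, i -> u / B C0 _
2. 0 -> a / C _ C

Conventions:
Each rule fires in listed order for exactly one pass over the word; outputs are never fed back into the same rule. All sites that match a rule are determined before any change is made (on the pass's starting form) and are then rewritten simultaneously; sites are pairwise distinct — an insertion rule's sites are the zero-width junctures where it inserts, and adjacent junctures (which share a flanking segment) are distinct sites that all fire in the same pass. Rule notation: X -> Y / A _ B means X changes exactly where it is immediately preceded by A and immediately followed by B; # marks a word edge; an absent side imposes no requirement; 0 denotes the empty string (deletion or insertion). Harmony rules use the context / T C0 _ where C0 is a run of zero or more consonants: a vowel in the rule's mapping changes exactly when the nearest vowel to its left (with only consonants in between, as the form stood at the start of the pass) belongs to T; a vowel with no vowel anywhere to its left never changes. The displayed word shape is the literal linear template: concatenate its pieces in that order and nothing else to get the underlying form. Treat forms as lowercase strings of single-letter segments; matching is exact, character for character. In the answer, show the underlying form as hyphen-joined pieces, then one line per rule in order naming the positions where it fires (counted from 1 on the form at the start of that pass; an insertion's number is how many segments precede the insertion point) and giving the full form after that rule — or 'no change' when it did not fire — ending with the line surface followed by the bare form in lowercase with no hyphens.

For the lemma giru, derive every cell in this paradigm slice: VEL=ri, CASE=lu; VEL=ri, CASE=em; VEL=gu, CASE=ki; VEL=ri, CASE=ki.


cell VEL=ri, CASE=lu:
underlying: b-giru-g
1. e -> o, i -> u / B C0 _: no change
2. 0 -> a / C _ C: inserts after position(s) 1: bagirug
surface: bagirug

cell VEL=ri, CASE=em:
underlying: b-giru-i
1. e -> o, i -> u / B C0 _: fires at position(s) 6: bgiruu
2. 0 -> a / C _ C: inserts after position(s) 1: bagiruu
surface: bagiruu

cell VEL=gu, CASE=ki:
underlying: i-giru-igo
1. e -> o, i -> u / B C0 _: fires at position(s) 6: igiruugo
2. 0 -> a / C _ C: no change
surface: igiruugo

cell VEL=ri, CASE=ki:
underlying: b-giru-igo
1. e -> o, i -> u / B C0 _: fires at position(s) 6: bgiruugo
2. 0 -> a / C _ C: inserts after position(s) 1: bagiruugo
surface: bagiruugo
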